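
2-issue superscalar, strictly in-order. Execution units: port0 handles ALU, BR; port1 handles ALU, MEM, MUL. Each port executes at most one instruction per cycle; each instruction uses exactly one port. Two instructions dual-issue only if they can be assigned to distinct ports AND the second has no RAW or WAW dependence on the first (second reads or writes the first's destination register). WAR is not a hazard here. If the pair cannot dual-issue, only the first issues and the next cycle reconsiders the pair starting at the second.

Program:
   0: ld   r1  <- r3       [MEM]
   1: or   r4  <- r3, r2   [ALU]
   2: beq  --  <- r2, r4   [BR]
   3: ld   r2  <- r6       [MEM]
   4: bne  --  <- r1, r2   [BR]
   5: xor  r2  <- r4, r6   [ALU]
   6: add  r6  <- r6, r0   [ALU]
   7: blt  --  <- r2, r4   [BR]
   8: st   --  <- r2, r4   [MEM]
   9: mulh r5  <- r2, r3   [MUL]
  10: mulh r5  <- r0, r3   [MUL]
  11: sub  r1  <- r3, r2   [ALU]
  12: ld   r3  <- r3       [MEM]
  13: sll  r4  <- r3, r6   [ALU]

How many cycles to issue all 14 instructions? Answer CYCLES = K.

[0] i0&i1  ld.MEM;or.ALU  -- 2-wide
[1] i2&i3  beq.BR;ld.MEM  -- 2-wide
[2] i4&i5  bne.BR;xor.ALU  -- 2-wide
[3] i6&i7  add.ALU;blt.BR  -- 2-wide
[4] i8  st.MEM  -- no-port MEM/MUL
[5] i9  mulh.MUL  -- no-port MUL/MUL
[6] i10&i11  mulh.MUL;sub.ALU  -- 2-wide
[7] i12  ld.MEM  -- RAW r3
[8] i13  sll.ALU  -- tail

CYCLES = 9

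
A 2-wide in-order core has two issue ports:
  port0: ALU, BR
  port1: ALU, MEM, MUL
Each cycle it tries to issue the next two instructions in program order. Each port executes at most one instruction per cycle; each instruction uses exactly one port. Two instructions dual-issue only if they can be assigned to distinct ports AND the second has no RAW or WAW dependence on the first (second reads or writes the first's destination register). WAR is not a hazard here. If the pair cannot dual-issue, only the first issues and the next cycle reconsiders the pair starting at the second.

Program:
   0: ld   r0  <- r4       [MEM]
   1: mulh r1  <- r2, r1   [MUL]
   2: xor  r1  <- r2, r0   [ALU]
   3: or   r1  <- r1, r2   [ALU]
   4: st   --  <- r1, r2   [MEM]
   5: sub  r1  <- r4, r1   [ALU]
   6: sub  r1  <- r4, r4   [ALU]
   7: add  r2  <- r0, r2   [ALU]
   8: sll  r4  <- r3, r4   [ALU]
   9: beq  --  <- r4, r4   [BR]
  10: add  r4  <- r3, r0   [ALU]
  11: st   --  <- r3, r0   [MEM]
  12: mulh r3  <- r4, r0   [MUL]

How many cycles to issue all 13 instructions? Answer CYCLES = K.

CYCLES = 10

t=0 i0:ld ; no-port MEM/MUL
t=1 i1:mulh ; WAW r1
t=2 i2:xor ; RAW+WAW r1
t=3 i3:or ; RAW r1
t=4 i4&i5:st+sub ; 2-wide
t=5 i6&i7:sub+add ; 2-wide
t=6 i8:sll ; RAW r4
t=7 i9&i10:beq+add ; 2-wide
t=8 i11:st ; no-port MEM/MUL
t=9 i12:mulh ; tail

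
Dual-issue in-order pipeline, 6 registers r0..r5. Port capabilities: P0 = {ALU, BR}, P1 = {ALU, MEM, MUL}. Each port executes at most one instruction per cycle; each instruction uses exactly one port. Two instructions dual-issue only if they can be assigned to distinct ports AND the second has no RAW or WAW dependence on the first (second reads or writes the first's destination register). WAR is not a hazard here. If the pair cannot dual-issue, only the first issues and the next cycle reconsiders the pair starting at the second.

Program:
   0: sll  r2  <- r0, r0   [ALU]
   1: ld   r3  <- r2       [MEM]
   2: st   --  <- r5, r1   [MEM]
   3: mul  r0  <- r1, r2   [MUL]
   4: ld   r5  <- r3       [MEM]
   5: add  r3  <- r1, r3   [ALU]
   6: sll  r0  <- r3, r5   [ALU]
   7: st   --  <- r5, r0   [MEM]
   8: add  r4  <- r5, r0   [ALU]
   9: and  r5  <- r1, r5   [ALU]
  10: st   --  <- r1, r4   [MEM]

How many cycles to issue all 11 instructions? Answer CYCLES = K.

CYCLES = 8

[0] i0  sll.ALU  -- RAW r2
[1] i1  ld.MEM  -- no-port MEM/MEM
[2] i2  st.MEM  -- no-port MEM/MUL
[3] i3  mul.MUL  -- no-port MUL/MEM
[4] i4/i5  ld.MEM/add.ALU  -- pair
[5] i6  sll.ALU  -- RAW r0
[6] i7/i8  st.MEM/add.ALU  -- pair
[7] i9/i10  and.ALU/st.MEM  -- pair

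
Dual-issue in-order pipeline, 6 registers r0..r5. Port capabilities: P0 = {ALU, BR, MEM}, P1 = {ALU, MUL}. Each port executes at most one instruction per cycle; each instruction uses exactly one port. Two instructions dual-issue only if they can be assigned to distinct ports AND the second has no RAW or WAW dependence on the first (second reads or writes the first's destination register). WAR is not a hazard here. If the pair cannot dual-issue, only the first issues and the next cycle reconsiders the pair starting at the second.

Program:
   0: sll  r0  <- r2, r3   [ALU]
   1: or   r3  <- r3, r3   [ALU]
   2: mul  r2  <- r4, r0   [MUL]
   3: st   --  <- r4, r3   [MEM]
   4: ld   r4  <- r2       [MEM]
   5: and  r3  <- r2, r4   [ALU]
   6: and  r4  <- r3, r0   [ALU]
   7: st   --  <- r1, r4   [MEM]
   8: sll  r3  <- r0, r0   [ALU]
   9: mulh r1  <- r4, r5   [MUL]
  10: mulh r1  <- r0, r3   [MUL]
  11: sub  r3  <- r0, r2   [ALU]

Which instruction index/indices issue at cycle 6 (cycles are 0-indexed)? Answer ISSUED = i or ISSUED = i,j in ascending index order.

c0: i0+i1 sll/or  2-wide
c1: i2+i3 mul/st  2-wide
c2: i4 ld  RAW r4
c3: i5 and  RAW r3
c4: i6 and  RAW r4
c5: i7+i8 st/sll  2-wide
c6: i9 mulh  no-port MUL/MUL
c7: i10+i11 mulh/sub  2-wide

ISSUED = 9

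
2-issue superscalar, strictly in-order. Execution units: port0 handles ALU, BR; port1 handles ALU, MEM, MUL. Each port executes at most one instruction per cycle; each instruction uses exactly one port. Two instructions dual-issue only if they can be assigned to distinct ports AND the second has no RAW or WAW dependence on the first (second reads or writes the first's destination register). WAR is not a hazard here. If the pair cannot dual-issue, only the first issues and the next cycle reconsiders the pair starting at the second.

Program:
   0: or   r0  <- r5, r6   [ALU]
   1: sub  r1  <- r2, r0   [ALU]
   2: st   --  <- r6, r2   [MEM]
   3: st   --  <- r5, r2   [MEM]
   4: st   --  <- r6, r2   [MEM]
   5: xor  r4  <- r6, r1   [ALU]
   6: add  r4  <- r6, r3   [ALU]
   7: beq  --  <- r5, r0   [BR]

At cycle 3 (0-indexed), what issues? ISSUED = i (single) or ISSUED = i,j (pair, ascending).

ISSUED = 4,5

#0 head=0: or.ALU i0 RAW r0
#1 head=1: sub.ALU/st.MEM i1,i2 pair
#2 head=3: st.MEM i3 no-port MEM/MEM
#3 head=4: st.MEM/xor.ALU i4,i5 pair
#4 head=6: add.ALU/beq.BR i6,i7 pair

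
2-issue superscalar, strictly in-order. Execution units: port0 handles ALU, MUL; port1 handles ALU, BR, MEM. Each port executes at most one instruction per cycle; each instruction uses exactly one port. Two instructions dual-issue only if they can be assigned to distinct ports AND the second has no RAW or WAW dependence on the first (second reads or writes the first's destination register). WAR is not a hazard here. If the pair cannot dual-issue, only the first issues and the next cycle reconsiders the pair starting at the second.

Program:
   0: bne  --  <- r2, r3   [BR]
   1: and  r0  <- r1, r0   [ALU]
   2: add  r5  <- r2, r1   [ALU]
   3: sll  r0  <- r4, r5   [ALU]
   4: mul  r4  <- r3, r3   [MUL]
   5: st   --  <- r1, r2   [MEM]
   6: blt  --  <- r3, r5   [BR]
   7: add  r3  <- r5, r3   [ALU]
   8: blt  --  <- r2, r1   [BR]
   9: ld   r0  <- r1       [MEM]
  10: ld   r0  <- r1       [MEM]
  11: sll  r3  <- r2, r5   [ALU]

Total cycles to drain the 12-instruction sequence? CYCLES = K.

CYCLES = 8

[0] i0,i1  bne.BR;and.ALU  -- pair
[1] i2  add.ALU  -- RAW r5
[2] i3,i4  sll.ALU;mul.MUL  -- pair
[3] i5  st.MEM  -- no-port MEM/BR
[4] i6,i7  blt.BR;add.ALU  -- pair
[5] i8  blt.BR  -- no-port BR/MEM
[6] i9  ld.MEM  -- no-port MEM/MEM
[7] i10,i11  ld.MEM;sll.ALU  -- pair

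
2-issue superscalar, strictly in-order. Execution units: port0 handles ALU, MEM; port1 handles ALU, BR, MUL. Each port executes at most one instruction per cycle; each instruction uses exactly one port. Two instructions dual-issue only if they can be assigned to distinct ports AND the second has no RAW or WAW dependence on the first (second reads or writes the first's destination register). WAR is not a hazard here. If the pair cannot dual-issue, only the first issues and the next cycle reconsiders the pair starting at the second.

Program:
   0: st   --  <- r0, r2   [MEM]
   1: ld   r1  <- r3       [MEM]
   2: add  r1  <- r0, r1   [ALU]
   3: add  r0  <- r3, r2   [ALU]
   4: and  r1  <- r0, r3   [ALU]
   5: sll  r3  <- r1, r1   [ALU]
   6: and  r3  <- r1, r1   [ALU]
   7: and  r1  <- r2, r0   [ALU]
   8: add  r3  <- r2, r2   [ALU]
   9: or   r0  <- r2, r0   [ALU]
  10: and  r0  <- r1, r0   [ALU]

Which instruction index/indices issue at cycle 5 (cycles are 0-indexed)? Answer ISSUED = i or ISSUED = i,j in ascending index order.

ISSUED = 6,7

0. st @i0  | no-port MEM/MEM
1. ld @i1  | RAW+WAW r1
2. add/add @i2&i3  | pair
3. and @i4  | RAW r1
4. sll @i5  | WAW r3
5. and/and @i6&i7  | pair
6. add/or @i8&i9  | pair
7. and @i10  | tail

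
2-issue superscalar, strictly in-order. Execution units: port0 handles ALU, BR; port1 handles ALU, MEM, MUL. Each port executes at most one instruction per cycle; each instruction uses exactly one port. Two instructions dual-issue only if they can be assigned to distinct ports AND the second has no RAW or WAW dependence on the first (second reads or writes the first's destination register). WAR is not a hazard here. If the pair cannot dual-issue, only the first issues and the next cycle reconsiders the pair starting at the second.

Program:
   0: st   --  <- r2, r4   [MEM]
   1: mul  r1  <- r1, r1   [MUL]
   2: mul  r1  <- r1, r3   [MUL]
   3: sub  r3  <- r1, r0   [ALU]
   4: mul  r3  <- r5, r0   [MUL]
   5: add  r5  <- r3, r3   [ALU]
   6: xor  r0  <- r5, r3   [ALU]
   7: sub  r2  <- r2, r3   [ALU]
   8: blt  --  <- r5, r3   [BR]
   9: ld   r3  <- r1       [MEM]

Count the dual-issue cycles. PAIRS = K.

  cy0 -> i0 (st.MEM) no-port MEM/MUL
  cy1 -> i1 (mul.MUL) no-port MUL/MUL
  cy2 -> i2 (mul.MUL) RAW r1
  cy3 -> i3 (sub.ALU) WAW r3
  cy4 -> i4 (mul.MUL) RAW r3
  cy5 -> i5 (add.ALU) RAW r5
  cy6 -> i6,i7 (xor.ALU sub.ALU) pair
  cy7 -> i8,i9 (blt.BR ld.MEM) pair

PAIRS = 2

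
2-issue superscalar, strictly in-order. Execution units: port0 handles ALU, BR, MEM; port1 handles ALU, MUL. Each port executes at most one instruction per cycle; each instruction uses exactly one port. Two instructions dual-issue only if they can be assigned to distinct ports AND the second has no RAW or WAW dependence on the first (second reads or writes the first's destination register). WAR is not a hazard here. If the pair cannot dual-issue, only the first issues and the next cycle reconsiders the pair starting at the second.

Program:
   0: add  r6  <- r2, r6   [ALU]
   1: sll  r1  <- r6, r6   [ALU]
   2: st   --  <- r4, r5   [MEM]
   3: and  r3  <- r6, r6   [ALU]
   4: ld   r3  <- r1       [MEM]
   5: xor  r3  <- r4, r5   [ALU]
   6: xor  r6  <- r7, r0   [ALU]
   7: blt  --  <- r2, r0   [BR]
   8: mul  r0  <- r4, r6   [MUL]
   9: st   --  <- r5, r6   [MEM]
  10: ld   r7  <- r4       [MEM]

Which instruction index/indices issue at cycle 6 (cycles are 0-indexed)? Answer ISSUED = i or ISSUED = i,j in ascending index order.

ISSUED = 9

#0 head=0: add.ALU i0 RAW r6
#1 head=1: sll.ALU st.MEM i1,i2 pair
#2 head=3: and.ALU i3 WAW r3
#3 head=4: ld.MEM i4 WAW r3
#4 head=5: xor.ALU xor.ALU i5,i6 pair
#5 head=7: blt.BR mul.MUL i7,i8 pair
#6 head=9: st.MEM i9 no-port MEM/MEM
#7 head=10: ld.MEM i10 tail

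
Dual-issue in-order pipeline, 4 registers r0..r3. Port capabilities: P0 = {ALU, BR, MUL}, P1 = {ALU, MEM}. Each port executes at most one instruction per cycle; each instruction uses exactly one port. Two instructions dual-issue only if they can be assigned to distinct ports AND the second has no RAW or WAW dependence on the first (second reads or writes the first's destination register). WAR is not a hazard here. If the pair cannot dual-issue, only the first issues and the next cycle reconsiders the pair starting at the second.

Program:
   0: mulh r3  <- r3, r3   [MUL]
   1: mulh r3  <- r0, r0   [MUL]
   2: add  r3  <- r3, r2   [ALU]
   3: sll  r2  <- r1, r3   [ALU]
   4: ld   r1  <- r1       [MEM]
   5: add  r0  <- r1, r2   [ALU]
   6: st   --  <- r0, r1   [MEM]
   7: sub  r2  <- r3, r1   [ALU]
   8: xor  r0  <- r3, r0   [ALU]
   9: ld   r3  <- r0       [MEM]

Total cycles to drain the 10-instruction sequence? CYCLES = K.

CYCLES = 8

t=0 i0:mulh.MUL ; no-port MUL/MUL
t=1 i1:mulh.MUL ; RAW+WAW r3
t=2 i2:add.ALU ; RAW r3
t=3 i3,i4:sll.ALU ld.MEM ; dual
t=4 i5:add.ALU ; RAW r0
t=5 i6,i7:st.MEM sub.ALU ; dual
t=6 i8:xor.ALU ; RAW r0
t=7 i9:ld.MEM ; tail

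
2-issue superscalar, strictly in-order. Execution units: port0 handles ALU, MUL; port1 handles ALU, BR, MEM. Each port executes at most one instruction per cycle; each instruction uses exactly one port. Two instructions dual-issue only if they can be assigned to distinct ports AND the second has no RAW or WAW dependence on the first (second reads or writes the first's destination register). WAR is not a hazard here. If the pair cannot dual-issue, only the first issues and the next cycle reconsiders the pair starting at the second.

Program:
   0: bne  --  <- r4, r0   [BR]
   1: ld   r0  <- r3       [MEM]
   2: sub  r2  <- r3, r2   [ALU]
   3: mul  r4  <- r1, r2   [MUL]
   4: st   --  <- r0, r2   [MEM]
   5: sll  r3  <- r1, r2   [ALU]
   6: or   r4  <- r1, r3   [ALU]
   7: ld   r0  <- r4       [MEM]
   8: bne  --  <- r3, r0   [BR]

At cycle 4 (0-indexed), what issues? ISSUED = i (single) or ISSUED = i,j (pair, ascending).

c0: i0 bne  no-port BR/MEM
c1: i1,i2 ld;sub  pair
c2: i3,i4 mul;st  pair
c3: i5 sll  RAW r3
c4: i6 or  RAW r4
c5: i7 ld  no-port MEM/BR
c6: i8 bne  tail

ISSUED = 6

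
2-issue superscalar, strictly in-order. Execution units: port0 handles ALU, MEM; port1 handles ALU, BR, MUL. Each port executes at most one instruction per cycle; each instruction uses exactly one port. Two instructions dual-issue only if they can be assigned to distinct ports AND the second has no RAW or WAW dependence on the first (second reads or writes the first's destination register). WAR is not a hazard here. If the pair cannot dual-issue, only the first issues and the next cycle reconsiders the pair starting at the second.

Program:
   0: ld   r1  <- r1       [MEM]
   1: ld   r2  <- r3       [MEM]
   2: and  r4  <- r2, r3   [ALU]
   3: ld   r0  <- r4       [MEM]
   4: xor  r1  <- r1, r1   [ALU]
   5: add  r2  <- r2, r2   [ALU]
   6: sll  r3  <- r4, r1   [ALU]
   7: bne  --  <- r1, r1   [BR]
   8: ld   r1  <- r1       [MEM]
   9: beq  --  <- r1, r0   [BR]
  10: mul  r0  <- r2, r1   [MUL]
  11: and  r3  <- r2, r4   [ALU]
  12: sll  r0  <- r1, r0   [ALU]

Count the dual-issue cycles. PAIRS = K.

#0 head=0: ld.MEM i0 no-port MEM/MEM
#1 head=1: ld.MEM i1 RAW r2
#2 head=2: and.ALU i2 RAW r4
#3 head=3: ld.MEM xor.ALU i3,i4 dual
#4 head=5: add.ALU sll.ALU i5,i6 dual
#5 head=7: bne.BR ld.MEM i7,i8 dual
#6 head=9: beq.BR i9 no-port BR/MUL
#7 head=10: mul.MUL and.ALU i10,i11 dual
#8 head=12: sll.ALU i12 tail

PAIRS = 4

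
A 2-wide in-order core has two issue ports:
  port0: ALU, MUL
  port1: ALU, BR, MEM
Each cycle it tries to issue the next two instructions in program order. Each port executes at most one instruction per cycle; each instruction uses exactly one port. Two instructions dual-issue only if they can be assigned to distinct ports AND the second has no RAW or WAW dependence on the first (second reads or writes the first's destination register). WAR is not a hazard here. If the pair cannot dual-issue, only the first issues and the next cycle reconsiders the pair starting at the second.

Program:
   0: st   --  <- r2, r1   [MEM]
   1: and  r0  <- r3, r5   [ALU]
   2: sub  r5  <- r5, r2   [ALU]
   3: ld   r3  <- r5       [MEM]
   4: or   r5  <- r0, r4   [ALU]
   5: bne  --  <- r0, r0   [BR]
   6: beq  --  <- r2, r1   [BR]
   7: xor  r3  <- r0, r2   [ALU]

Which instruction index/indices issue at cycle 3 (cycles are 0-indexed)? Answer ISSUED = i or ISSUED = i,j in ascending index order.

ISSUED = 5

#0 head=0: st.MEM/and.ALU i0&i1 pair
#1 head=2: sub.ALU i2 RAW r5
#2 head=3: ld.MEM/or.ALU i3&i4 pair
#3 head=5: bne.BR i5 no-port BR/BR
#4 head=6: beq.BR/xor.ALU i6&i7 pair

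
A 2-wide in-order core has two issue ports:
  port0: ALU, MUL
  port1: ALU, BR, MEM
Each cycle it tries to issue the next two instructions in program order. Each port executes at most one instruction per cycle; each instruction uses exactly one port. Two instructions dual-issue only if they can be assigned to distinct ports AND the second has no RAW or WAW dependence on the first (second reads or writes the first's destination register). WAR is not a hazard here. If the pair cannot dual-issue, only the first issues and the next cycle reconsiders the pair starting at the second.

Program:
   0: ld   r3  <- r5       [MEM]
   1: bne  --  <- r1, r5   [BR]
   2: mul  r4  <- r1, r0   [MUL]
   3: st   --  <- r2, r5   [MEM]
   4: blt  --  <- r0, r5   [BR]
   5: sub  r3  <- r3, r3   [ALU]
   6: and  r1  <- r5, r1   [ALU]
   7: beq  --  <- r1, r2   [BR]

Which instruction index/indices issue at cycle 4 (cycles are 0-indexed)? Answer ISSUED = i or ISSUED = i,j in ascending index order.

ISSUED = 6

[0] i0  ld.MEM  -- no-port MEM/BR
[1] i1/i2  bne.BR mul.MUL  -- 2-wide
[2] i3  st.MEM  -- no-port MEM/BR
[3] i4/i5  blt.BR sub.ALU  -- 2-wide
[4] i6  and.ALU  -- RAW r1
[5] i7  beq.BR  -- tail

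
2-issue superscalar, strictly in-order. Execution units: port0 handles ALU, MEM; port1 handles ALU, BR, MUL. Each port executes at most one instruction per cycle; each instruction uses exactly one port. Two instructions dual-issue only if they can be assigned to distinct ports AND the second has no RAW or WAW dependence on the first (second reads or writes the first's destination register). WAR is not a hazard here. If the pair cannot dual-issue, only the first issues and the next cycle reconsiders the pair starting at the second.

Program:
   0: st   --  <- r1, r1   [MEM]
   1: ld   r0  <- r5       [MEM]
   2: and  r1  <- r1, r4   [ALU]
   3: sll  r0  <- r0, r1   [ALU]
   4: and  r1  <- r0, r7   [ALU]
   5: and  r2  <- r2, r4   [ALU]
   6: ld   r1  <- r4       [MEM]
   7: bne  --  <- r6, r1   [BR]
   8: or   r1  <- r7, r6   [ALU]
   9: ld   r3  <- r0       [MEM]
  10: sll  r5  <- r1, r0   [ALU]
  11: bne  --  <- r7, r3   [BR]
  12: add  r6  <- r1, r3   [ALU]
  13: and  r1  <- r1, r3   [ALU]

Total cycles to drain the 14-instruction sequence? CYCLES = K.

#0 head=0: st.MEM i0 no-port MEM/MEM
#1 head=1: ld.MEM;and.ALU i1,i2 dual
#2 head=3: sll.ALU i3 RAW r0
#3 head=4: and.ALU;and.ALU i4,i5 dual
#4 head=6: ld.MEM i6 RAW r1
#5 head=7: bne.BR;or.ALU i7,i8 dual
#6 head=9: ld.MEM;sll.ALU i9,i10 dual
#7 head=11: bne.BR;add.ALU i11,i12 dual
#8 head=13: and.ALU i13 tail

CYCLES = 9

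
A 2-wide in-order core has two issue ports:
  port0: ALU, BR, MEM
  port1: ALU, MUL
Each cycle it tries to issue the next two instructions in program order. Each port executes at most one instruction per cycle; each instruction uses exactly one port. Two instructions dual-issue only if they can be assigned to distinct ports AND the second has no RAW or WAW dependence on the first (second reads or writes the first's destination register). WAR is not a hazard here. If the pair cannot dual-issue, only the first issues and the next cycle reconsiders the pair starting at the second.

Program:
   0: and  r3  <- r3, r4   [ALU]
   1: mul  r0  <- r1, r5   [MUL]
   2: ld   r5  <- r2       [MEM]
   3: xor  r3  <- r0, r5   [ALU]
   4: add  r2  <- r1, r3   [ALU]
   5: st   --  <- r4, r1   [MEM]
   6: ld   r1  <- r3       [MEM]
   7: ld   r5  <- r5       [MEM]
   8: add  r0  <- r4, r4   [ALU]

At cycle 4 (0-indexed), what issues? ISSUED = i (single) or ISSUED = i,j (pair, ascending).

t=0 i0/i1:and.ALU+mul.MUL ; dual
t=1 i2:ld.MEM ; RAW r5
t=2 i3:xor.ALU ; RAW r3
t=3 i4/i5:add.ALU+st.MEM ; dual
t=4 i6:ld.MEM ; no-port MEM/MEM
t=5 i7/i8:ld.MEM+add.ALU ; dual

ISSUED = 6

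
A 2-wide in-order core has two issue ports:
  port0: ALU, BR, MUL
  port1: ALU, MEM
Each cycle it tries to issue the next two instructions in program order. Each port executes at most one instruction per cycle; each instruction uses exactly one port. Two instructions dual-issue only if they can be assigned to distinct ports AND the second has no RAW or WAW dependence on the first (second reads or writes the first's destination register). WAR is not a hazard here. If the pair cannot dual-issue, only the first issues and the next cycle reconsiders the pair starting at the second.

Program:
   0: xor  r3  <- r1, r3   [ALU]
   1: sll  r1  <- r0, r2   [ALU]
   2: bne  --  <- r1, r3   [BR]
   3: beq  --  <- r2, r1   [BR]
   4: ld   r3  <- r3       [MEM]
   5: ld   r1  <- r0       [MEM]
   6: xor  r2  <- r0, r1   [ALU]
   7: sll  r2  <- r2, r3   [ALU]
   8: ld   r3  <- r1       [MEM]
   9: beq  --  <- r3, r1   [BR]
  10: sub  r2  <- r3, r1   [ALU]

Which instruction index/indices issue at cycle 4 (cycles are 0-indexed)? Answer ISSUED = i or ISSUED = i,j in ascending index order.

0. xor.ALU;sll.ALU @i0/i1  | 2-wide
1. bne.BR @i2  | no-port BR/BR
2. beq.BR;ld.MEM @i3/i4  | 2-wide
3. ld.MEM @i5  | RAW r1
4. xor.ALU @i6  | RAW+WAW r2
5. sll.ALU;ld.MEM @i7/i8  | 2-wide
6. beq.BR;sub.ALU @i9/i10  | 2-wide

ISSUED = 6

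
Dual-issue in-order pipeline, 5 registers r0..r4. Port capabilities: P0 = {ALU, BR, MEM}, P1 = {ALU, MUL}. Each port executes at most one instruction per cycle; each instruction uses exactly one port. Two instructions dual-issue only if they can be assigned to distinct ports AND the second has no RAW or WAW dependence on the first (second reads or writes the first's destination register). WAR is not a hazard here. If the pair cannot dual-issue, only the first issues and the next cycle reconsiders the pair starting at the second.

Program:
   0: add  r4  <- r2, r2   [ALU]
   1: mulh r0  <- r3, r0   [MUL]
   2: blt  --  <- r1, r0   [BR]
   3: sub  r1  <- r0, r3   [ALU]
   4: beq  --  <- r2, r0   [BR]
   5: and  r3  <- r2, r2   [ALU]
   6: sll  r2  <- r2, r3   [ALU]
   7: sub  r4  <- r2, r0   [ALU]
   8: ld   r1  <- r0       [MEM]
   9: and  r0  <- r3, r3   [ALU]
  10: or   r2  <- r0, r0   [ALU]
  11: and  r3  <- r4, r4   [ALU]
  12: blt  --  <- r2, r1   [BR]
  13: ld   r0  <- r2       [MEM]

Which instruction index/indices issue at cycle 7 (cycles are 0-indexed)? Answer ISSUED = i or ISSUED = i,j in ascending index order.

ISSUED = 12

[0] i0/i1  add+mulh  -- dual
[1] i2/i3  blt+sub  -- dual
[2] i4/i5  beq+and  -- dual
[3] i6  sll  -- RAW r2
[4] i7/i8  sub+ld  -- dual
[5] i9  and  -- RAW r0
[6] i10/i11  or+and  -- dual
[7] i12  blt  -- no-port BR/MEM
[8] i13  ld  -- tail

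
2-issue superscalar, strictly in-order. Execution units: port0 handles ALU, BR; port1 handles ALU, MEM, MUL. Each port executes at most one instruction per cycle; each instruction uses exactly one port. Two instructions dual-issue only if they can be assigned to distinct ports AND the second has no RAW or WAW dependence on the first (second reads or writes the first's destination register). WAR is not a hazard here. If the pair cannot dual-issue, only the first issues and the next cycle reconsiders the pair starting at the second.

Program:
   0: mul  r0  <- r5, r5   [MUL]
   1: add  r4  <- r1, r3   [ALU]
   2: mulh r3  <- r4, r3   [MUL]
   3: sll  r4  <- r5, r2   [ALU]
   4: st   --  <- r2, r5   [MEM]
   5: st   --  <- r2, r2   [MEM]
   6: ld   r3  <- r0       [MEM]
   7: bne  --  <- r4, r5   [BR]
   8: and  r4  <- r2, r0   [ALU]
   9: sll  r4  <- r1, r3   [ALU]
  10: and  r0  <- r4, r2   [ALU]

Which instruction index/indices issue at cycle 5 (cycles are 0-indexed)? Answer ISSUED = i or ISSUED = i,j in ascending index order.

ISSUED = 8

#0 head=0: mul+add i0+i1 dual
#1 head=2: mulh+sll i2+i3 dual
#2 head=4: st i4 no-port MEM/MEM
#3 head=5: st i5 no-port MEM/MEM
#4 head=6: ld+bne i6+i7 dual
#5 head=8: and i8 WAW r4
#6 head=9: sll i9 RAW r4
#7 head=10: and i10 tail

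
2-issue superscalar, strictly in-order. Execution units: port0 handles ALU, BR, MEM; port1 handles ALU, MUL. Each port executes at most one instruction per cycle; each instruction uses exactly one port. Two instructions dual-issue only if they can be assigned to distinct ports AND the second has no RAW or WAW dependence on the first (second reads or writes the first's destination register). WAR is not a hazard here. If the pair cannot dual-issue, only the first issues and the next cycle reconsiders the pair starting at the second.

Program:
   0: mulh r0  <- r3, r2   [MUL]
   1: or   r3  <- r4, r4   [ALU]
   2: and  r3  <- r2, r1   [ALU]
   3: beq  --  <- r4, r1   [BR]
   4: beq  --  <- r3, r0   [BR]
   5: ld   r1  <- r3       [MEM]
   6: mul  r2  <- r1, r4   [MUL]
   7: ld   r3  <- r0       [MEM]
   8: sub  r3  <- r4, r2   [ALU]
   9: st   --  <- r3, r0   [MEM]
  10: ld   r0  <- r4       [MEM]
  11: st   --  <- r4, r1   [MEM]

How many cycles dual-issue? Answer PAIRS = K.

  cy0 -> i0/i1 (mulh.MUL;or.ALU) dual
  cy1 -> i2/i3 (and.ALU;beq.BR) dual
  cy2 -> i4 (beq.BR) no-port BR/MEM
  cy3 -> i5 (ld.MEM) RAW r1
  cy4 -> i6/i7 (mul.MUL;ld.MEM) dual
  cy5 -> i8 (sub.ALU) RAW r3
  cy6 -> i9 (st.MEM) no-port MEM/MEM
  cy7 -> i10 (ld.MEM) no-port MEM/MEM
  cy8 -> i11 (st.MEM) tail

PAIRS = 3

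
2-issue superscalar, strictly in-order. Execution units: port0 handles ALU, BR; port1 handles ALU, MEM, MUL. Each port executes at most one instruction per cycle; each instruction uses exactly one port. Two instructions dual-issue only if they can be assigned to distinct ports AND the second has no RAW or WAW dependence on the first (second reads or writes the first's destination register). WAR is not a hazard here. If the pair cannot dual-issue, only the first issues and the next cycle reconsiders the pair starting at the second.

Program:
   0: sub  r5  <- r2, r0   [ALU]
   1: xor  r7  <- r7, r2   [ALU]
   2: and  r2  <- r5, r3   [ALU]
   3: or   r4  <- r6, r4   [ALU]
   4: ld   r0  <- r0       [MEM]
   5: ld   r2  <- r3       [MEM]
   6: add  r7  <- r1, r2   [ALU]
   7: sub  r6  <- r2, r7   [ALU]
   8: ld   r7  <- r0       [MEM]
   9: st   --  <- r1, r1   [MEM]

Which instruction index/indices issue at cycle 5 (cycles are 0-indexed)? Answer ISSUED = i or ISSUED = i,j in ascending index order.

#0 head=0: sub+xor i0&i1 2-wide
#1 head=2: and+or i2&i3 2-wide
#2 head=4: ld i4 no-port MEM/MEM
#3 head=5: ld i5 RAW r2
#4 head=6: add i6 RAW r7
#5 head=7: sub+ld i7&i8 2-wide
#6 head=9: st i9 tail

ISSUED = 7,8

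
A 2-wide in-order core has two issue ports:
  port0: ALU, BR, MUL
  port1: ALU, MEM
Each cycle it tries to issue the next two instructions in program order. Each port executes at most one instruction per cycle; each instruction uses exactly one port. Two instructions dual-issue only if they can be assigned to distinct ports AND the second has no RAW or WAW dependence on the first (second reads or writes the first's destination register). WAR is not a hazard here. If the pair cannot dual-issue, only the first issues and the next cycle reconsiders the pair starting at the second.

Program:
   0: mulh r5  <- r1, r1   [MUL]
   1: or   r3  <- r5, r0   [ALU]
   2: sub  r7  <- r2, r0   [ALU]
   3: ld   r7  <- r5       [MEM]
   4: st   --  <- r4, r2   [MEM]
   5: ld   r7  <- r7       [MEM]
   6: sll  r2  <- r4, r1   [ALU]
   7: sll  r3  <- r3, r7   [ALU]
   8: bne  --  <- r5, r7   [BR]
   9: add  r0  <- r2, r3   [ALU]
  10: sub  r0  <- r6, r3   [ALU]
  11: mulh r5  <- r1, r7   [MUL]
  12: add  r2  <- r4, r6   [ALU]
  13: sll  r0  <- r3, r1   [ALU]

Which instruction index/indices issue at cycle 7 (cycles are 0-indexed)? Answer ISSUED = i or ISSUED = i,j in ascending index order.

ISSUED = 10,11

c0: i0 mulh  RAW r5
c1: i1/i2 or/sub  2-wide
c2: i3 ld  no-port MEM/MEM
c3: i4 st  no-port MEM/MEM
c4: i5/i6 ld/sll  2-wide
c5: i7/i8 sll/bne  2-wide
c6: i9 add  WAW r0
c7: i10/i11 sub/mulh  2-wide
c8: i12/i13 add/sll  2-wide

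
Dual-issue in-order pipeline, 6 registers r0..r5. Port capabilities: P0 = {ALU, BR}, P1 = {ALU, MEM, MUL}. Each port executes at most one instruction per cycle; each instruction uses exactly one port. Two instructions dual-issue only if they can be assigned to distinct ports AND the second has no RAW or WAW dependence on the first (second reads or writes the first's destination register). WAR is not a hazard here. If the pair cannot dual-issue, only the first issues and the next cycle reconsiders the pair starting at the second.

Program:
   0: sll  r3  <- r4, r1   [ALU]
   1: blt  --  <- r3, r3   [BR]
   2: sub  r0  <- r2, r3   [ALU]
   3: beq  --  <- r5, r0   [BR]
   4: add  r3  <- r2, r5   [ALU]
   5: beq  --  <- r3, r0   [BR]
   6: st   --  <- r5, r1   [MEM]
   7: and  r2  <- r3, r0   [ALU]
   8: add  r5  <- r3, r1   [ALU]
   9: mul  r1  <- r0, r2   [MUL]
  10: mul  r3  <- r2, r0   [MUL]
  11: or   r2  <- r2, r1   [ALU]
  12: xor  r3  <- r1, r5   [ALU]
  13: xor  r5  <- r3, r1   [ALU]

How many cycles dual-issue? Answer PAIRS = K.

#0 head=0: sll.ALU i0 RAW r3
#1 head=1: blt.BR sub.ALU i1+i2 dual
#2 head=3: beq.BR add.ALU i3+i4 dual
#3 head=5: beq.BR st.MEM i5+i6 dual
#4 head=7: and.ALU add.ALU i7+i8 dual
#5 head=9: mul.MUL i9 no-port MUL/MUL
#6 head=10: mul.MUL or.ALU i10+i11 dual
#7 head=12: xor.ALU i12 RAW r3
#8 head=13: xor.ALU i13 tail

PAIRS = 5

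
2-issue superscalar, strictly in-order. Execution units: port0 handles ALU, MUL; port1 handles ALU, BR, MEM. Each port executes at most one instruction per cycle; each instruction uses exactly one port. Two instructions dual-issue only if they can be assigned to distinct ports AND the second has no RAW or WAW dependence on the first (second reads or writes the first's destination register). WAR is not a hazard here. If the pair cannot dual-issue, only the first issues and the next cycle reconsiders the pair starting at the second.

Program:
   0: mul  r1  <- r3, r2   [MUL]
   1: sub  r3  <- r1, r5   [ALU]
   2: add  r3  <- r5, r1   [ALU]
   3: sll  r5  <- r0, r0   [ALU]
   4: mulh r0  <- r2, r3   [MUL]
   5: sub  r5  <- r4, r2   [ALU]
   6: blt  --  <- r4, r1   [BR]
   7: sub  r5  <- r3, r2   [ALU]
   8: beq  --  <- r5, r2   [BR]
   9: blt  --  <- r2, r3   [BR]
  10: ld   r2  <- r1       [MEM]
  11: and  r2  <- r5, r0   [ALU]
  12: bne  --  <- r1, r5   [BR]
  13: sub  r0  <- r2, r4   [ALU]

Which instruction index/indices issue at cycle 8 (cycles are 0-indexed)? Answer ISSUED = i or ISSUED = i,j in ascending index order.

ISSUED = 11,12

0. mul @i0  | RAW r1
1. sub @i1  | WAW r3
2. add+sll @i2&i3  | dual
3. mulh+sub @i4&i5  | dual
4. blt+sub @i6&i7  | dual
5. beq @i8  | no-port BR/BR
6. blt @i9  | no-port BR/MEM
7. ld @i10  | WAW r2
8. and+bne @i11&i12  | dual
9. sub @i13  | tail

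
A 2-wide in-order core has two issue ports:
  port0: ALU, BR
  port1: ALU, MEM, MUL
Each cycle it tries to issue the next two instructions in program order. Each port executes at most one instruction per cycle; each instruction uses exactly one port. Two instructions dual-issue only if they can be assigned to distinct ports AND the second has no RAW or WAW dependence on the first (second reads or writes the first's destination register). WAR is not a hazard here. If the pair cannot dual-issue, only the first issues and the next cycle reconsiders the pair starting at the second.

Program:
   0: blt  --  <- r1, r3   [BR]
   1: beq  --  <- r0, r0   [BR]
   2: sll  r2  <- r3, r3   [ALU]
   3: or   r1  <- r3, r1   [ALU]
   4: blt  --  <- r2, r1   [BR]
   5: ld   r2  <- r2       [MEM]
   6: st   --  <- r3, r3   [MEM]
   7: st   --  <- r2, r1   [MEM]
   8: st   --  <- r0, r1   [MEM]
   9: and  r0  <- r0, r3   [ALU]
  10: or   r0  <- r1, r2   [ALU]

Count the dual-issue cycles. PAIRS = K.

t=0 i0:blt.BR ; no-port BR/BR
t=1 i1&i2:beq.BR;sll.ALU ; pair
t=2 i3:or.ALU ; RAW r1
t=3 i4&i5:blt.BR;ld.MEM ; pair
t=4 i6:st.MEM ; no-port MEM/MEM
t=5 i7:st.MEM ; no-port MEM/MEM
t=6 i8&i9:st.MEM;and.ALU ; pair
t=7 i10:or.ALU ; tail

PAIRS = 3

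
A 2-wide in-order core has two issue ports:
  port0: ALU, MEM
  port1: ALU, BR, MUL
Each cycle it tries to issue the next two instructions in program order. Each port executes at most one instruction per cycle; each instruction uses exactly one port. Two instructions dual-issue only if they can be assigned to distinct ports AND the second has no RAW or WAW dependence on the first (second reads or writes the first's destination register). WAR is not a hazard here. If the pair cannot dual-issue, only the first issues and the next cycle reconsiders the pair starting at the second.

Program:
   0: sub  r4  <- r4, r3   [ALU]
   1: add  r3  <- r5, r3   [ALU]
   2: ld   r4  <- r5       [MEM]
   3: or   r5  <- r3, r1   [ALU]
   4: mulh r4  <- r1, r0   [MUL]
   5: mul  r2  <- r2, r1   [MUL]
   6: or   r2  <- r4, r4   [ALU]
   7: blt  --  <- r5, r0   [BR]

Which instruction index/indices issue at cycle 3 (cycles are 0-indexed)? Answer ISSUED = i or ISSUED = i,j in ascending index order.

[0] i0,i1  sub/add  -- 2-wide
[1] i2,i3  ld/or  -- 2-wide
[2] i4  mulh  -- no-port MUL/MUL
[3] i5  mul  -- WAW r2
[4] i6,i7  or/blt  -- 2-wide

ISSUED = 5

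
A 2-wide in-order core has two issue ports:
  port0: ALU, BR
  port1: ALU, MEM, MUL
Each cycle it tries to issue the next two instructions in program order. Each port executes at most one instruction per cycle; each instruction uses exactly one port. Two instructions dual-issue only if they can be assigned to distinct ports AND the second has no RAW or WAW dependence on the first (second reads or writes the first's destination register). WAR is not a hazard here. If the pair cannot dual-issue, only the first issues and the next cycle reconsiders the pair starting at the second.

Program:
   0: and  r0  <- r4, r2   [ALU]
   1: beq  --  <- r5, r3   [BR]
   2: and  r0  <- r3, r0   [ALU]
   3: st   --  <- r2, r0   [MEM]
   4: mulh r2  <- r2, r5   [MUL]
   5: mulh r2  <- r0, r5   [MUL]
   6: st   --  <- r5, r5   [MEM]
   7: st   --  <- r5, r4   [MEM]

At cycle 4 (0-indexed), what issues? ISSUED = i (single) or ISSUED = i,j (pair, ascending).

  cy0 -> i0,i1 (and.ALU beq.BR) 2-wide
  cy1 -> i2 (and.ALU) RAW r0
  cy2 -> i3 (st.MEM) no-port MEM/MUL
  cy3 -> i4 (mulh.MUL) no-port MUL/MUL
  cy4 -> i5 (mulh.MUL) no-port MUL/MEM
  cy5 -> i6 (st.MEM) no-port MEM/MEM
  cy6 -> i7 (st.MEM) tail

ISSUED = 5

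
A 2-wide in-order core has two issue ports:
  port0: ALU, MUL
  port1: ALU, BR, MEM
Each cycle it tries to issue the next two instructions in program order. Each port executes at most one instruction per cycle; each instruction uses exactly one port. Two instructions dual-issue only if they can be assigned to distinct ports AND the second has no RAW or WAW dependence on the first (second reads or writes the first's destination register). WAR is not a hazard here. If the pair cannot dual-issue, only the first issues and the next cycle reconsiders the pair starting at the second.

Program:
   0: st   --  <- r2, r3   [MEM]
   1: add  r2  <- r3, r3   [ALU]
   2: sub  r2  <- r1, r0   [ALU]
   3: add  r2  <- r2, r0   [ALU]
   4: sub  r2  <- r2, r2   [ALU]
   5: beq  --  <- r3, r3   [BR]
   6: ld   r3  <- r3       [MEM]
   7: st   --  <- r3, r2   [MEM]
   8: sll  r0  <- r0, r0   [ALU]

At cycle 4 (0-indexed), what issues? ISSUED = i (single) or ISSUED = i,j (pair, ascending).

ISSUED = 6

t=0 i0+i1:st add ; pair
t=1 i2:sub ; RAW+WAW r2
t=2 i3:add ; RAW+WAW r2
t=3 i4+i5:sub beq ; pair
t=4 i6:ld ; no-port MEM/MEM
t=5 i7+i8:st sll ; pair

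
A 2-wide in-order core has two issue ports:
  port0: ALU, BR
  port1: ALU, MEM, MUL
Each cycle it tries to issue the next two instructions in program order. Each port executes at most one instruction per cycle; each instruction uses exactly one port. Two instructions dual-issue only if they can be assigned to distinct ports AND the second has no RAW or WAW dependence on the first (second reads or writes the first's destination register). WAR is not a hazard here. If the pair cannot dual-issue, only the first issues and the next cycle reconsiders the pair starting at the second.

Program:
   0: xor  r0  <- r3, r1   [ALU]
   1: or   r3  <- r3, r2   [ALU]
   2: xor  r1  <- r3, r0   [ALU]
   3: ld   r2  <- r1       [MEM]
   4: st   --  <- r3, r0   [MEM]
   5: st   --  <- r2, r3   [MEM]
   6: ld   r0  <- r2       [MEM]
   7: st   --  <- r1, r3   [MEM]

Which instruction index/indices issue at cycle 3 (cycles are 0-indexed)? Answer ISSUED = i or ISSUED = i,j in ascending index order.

ISSUED = 4

[0] i0,i1  xor+or  -- dual
[1] i2  xor  -- RAW r1
[2] i3  ld  -- no-port MEM/MEM
[3] i4  st  -- no-port MEM/MEM
[4] i5  st  -- no-port MEM/MEM
[5] i6  ld  -- no-port MEM/MEM
[6] i7  st  -- tail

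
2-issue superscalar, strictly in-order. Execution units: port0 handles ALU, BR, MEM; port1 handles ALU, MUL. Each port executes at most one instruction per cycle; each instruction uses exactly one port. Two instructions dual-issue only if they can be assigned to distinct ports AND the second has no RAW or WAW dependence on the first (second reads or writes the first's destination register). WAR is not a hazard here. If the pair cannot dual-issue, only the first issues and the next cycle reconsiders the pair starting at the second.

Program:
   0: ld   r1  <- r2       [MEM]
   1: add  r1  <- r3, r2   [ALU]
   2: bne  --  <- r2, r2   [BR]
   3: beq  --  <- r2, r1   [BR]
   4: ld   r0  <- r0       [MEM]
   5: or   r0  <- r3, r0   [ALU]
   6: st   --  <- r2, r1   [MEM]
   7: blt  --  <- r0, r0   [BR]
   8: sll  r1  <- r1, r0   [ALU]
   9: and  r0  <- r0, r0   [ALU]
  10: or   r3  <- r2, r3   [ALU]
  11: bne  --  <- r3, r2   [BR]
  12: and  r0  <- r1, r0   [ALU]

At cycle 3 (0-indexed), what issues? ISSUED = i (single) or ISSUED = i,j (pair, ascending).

ISSUED = 4

t=0 i0:ld.MEM ; WAW r1
t=1 i1+i2:add.ALU;bne.BR ; dual
t=2 i3:beq.BR ; no-port BR/MEM
t=3 i4:ld.MEM ; RAW+WAW r0
t=4 i5+i6:or.ALU;st.MEM ; dual
t=5 i7+i8:blt.BR;sll.ALU ; dual
t=6 i9+i10:and.ALU;or.ALU ; dual
t=7 i11+i12:bne.BR;and.ALU ; dual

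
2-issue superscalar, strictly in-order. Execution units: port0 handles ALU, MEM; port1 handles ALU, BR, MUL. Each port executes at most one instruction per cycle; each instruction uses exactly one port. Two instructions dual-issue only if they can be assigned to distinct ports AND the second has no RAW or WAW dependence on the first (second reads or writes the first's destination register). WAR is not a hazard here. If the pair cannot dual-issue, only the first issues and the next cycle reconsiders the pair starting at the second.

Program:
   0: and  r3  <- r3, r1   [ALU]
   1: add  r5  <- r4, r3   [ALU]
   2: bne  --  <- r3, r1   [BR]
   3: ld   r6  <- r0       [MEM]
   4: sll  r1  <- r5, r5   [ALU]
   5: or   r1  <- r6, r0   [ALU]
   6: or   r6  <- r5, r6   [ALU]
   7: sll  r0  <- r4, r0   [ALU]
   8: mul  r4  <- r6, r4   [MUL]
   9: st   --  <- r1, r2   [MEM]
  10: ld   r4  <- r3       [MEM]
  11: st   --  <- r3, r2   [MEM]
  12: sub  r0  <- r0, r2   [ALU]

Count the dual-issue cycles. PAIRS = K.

PAIRS = 5

t=0 i0:and.ALU ; RAW r3
t=1 i1/i2:add.ALU bne.BR ; 2-wide
t=2 i3/i4:ld.MEM sll.ALU ; 2-wide
t=3 i5/i6:or.ALU or.ALU ; 2-wide
t=4 i7/i8:sll.ALU mul.MUL ; 2-wide
t=5 i9:st.MEM ; no-port MEM/MEM
t=6 i10:ld.MEM ; no-port MEM/MEM
t=7 i11/i12:st.MEM sub.ALU ; 2-wide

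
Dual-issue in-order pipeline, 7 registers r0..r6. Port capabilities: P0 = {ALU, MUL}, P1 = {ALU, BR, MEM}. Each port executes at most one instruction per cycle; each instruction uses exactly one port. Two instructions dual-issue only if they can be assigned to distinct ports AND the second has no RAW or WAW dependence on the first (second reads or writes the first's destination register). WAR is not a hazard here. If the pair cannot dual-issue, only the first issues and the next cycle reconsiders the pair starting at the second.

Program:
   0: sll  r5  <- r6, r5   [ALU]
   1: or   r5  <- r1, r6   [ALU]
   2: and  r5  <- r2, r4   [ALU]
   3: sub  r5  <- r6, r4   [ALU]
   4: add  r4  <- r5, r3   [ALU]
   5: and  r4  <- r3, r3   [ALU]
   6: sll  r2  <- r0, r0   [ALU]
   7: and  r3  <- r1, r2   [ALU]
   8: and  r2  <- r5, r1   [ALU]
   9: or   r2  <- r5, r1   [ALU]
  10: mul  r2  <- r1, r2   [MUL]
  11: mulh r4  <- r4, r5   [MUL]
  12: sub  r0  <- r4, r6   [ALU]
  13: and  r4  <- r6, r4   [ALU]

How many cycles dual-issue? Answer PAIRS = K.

#0 head=0: sll i0 WAW r5
#1 head=1: or i1 WAW r5
#2 head=2: and i2 WAW r5
#3 head=3: sub i3 RAW r5
#4 head=4: add i4 WAW r4
#5 head=5: and sll i5/i6 2-wide
#6 head=7: and and i7/i8 2-wide
#7 head=9: or i9 RAW+WAW r2
#8 head=10: mul i10 no-port MUL/MUL
#9 head=11: mulh i11 RAW r4
#10 head=12: sub and i12/i13 2-wide

PAIRS = 3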